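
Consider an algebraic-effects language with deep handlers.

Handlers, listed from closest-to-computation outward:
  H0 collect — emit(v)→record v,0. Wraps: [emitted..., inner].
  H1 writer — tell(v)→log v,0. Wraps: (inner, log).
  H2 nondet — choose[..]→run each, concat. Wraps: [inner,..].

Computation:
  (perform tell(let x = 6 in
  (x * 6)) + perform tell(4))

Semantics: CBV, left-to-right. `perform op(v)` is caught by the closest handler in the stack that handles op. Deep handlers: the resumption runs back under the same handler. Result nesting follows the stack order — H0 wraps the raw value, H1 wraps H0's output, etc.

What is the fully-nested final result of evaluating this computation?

Step-by-step:
tell(36) @ H1 ⇒ log+=36
tell(4) @ H1 ⇒ log+=4
H0 returns [0]
H1 returns ([0], (36, 4))
H2 returns [([0], (36, 4))]
= [([0], (36, 4))]

Answer: [([0], (36, 4))]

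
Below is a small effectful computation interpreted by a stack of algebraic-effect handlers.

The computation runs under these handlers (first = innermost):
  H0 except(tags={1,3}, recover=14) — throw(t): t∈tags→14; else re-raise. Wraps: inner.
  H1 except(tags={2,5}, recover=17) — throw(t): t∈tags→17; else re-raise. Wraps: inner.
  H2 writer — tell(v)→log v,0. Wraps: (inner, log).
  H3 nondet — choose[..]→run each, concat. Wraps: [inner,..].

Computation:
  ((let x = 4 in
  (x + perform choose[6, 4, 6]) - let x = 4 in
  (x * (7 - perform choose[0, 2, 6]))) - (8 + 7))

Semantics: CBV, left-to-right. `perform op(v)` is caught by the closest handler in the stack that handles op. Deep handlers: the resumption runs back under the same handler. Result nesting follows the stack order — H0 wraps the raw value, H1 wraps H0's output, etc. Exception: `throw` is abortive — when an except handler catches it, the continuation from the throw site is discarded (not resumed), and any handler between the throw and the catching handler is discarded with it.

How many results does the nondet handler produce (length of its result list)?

Answer: 9

Working:
choose[6, 4, 6] @ H3
  branch[0] choose=6:
    choose[0, 2, 6] @ H3
      branch[0] choose=0:
        H0 returns -33
        H1 returns -33
        H2 returns (-33, ())
        H3 returns [(-33, ())]
      branch[1] choose=2:
        H0 returns -25
        H1 returns -25
        H2 returns (-25, ())
        H3 returns [(-25, ())]
      branch[2] choose=6:
        H0 returns -9
        H1 returns -9
        H2 returns (-9, ())
        H3 returns [(-9, ())]
  branch[1] choose=4:
    choose[0, 2, 6] @ H3
      branch[0] choose=0:
        H0 returns -35
        H1 returns -35
        H2 returns (-35, ())
        H3 returns [(-35, ())]
      branch[1] choose=2:
        H0 returns -27
        H1 returns -27
        H2 returns (-27, ())
        H3 returns [(-27, ())]
      branch[2] choose=6:
        H0 returns -11
        H1 returns -11
        H2 returns (-11, ())
        H3 returns [(-11, ())]
  branch[2] choose=6:
    choose[0, 2, 6] @ H3
      branch[0] choose=0:
        H0 returns -33
        H1 returns -33
        H2 returns (-33, ())
        H3 returns [(-33, ())]
      branch[1] choose=2:
        H0 returns -25
        H1 returns -25
        H2 returns (-25, ())
        H3 returns [(-25, ())]
      branch[2] choose=6:
        H0 returns -9
        H1 returns -9
        H2 returns (-9, ())
        H3 returns [(-9, ())]
= [(-33, ()), (-25, ()), (-9, ()), (-35, ()), (-27, ()), (-11, ()), (-33, ()), (-25, ()), (-9, ())]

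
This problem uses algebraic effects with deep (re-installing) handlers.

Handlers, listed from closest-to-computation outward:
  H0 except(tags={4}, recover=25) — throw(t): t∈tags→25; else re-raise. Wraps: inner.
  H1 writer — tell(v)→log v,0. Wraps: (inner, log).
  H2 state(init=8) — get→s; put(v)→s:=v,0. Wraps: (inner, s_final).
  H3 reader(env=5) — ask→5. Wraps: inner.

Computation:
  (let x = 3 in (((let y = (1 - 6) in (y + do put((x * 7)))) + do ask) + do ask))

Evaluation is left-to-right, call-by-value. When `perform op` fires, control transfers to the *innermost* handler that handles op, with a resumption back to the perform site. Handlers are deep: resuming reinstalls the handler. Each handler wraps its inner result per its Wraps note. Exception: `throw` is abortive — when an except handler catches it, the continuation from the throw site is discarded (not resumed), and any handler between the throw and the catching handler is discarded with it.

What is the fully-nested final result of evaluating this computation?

Working:
put(21) @ H2 ⇒ s:=21
ask @ H3 ⇒ 5
ask @ H3 ⇒ 5
H0 returns 5
H1 returns (5, ())
H2 returns ((5, ()), 21)
H3 returns ((5, ()), 21)
= ((5, ()), 21)

Answer: ((5, ()), 21)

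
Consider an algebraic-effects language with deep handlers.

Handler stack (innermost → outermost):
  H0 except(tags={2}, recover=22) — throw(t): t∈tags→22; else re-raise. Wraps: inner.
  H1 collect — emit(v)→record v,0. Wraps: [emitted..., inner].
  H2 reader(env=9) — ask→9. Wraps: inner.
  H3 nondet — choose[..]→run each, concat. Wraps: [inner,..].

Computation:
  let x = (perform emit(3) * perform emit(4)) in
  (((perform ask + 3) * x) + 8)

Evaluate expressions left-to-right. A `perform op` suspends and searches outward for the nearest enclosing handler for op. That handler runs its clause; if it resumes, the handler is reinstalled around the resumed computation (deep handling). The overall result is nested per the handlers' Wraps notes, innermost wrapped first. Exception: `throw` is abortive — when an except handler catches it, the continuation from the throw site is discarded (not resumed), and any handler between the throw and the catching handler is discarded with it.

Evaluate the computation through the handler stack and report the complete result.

Evaluation trace:
emit(3) @ H1 ⇒ out+=3
emit(4) @ H1 ⇒ out+=4
ask @ H2 ⇒ 9
H0 returns 8
H1 returns [3, 4, 8]
H2 returns [3, 4, 8]
H3 returns [[3, 4, 8]]
= [[3, 4, 8]]

Answer: [[3, 4, 8]]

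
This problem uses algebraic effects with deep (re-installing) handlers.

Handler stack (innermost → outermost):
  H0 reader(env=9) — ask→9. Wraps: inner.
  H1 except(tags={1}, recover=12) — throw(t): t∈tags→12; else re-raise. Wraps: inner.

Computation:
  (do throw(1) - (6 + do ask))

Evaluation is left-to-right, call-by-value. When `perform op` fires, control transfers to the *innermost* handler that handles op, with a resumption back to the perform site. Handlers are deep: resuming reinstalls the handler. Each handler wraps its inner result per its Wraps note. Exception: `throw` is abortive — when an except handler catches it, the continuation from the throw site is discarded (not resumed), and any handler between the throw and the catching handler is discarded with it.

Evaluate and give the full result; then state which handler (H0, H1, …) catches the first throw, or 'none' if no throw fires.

Working:
throw(1) @ H1 caught ⇒ 12
= 12

Answer: 12 ; first throw caught by: H1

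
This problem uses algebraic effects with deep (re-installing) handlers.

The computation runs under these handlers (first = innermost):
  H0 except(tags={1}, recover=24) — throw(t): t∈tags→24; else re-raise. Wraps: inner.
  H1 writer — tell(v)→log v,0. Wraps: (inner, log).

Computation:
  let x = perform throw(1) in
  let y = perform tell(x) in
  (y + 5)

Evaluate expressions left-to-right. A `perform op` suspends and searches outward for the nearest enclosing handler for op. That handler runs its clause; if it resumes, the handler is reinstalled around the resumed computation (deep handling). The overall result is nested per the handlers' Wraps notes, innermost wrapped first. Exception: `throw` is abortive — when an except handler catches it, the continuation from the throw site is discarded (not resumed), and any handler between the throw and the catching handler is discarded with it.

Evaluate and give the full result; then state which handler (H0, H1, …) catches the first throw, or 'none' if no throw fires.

Evaluation trace:
throw(1) @ H0 caught ⇒ 24
H1 returns (24, ())
= (24, ())

Answer: (24, ()) ; first throw caught by: H0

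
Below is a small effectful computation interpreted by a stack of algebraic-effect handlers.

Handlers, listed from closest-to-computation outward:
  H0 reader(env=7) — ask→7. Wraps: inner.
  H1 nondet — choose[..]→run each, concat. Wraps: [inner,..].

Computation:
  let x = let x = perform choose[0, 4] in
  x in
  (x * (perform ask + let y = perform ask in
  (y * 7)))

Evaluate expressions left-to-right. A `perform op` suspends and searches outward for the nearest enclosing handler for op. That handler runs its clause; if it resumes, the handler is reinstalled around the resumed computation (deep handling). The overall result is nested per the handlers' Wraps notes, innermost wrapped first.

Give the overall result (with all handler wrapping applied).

Answer: [0, 224]

Working:
choose[0, 4] @ H1
  branch[0] choose=0:
    ask @ H0 ⇒ 7
    ask @ H0 ⇒ 7
    H0 returns 0
    H1 returns [0]
  branch[1] choose=4:
    ask @ H0 ⇒ 7
    ask @ H0 ⇒ 7
    H0 returns 224
    H1 returns [224]
= [0, 224]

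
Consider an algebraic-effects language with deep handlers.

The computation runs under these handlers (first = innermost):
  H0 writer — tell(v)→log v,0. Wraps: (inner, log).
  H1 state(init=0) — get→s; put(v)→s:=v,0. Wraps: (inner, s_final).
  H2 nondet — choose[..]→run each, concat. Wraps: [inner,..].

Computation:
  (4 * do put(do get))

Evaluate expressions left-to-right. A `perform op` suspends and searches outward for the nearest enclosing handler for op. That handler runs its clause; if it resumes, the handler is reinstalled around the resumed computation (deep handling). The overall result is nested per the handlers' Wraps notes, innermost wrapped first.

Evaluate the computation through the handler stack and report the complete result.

Working:
get @ H1 ⇒ 0
put(0) @ H1 ⇒ s:=0
H0 returns (0, ())
H1 returns ((0, ()), 0)
H2 returns [((0, ()), 0)]
= [((0, ()), 0)]

Answer: [((0, ()), 0)]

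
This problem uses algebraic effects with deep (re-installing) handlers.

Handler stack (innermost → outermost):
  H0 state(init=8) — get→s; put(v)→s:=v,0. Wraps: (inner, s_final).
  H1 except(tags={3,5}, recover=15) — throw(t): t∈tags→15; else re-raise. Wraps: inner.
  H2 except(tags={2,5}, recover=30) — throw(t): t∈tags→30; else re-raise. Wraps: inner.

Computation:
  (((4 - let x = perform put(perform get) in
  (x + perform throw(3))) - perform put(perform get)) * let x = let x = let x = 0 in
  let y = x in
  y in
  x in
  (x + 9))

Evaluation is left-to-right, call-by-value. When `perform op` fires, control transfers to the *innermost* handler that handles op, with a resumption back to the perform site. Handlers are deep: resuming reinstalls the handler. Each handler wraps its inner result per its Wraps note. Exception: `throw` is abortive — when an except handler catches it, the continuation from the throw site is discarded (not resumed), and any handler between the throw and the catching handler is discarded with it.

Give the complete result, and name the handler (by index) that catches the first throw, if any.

Working:
get @ H0 ⇒ 8
put(8) @ H0 ⇒ s:=8
throw(3) @ H1 caught ⇒ 15
H2 returns 15
= 15

Answer: 15 ; first throw caught by: H1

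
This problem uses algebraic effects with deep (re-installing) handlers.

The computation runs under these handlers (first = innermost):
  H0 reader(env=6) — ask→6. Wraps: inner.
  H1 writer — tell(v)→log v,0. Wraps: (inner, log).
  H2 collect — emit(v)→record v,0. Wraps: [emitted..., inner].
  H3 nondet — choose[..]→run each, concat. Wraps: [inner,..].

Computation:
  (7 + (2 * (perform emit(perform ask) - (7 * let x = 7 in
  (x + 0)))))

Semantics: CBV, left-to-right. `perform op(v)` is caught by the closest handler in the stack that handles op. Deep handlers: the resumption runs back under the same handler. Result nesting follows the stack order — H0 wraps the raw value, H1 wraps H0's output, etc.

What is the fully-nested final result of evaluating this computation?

Answer: [[6, (-91, ())]]

Step-by-step:
ask @ H0 ⇒ 6
emit(6) @ H2 ⇒ out+=6
H0 returns -91
H1 returns (-91, ())
H2 returns [6, (-91, ())]
H3 returns [[6, (-91, ())]]
= [[6, (-91, ())]]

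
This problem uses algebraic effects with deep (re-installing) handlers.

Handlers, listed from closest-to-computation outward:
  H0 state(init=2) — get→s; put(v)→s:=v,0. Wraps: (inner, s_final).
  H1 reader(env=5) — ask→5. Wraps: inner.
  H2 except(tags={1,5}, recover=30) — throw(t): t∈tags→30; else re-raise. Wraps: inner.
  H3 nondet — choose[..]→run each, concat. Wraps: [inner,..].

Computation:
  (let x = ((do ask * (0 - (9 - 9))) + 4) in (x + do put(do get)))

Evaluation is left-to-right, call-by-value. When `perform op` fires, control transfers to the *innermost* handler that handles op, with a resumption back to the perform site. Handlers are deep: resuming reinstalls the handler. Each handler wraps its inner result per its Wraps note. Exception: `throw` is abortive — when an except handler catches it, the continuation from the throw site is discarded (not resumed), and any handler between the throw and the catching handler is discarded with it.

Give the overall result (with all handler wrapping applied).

Answer: [(4, 2)]

Working:
ask @ H1 ⇒ 5
get @ H0 ⇒ 2
put(2) @ H0 ⇒ s:=2
H0 returns (4, 2)
H1 returns (4, 2)
H2 returns (4, 2)
H3 returns [(4, 2)]
= [(4, 2)]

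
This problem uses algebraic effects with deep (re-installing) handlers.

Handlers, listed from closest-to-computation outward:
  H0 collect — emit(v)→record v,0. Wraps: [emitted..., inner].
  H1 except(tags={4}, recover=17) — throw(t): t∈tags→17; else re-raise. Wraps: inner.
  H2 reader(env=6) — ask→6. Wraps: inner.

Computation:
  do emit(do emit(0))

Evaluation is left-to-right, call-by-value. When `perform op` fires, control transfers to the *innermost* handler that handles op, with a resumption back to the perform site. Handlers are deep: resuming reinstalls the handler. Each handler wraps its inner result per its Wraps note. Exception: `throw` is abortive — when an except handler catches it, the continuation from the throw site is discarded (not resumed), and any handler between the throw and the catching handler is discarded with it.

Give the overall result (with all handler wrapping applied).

Answer: [0, 0, 0]

Step-by-step:
emit(0) @ H0 ⇒ out+=0
emit(0) @ H0 ⇒ out+=0
H0 returns [0, 0, 0]
H1 returns [0, 0, 0]
H2 returns [0, 0, 0]
= [0, 0, 0]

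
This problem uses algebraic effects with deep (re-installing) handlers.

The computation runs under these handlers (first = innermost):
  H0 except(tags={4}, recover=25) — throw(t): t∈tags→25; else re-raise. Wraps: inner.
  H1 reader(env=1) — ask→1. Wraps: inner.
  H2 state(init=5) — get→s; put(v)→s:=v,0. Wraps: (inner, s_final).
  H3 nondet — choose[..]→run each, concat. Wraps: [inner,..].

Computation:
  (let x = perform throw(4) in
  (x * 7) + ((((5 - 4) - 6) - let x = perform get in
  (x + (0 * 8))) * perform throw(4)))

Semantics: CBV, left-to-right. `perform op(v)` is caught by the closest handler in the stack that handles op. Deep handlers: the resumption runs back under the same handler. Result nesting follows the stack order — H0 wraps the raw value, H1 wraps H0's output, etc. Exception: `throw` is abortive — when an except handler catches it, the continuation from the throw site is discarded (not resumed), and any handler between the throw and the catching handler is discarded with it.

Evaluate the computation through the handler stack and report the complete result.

Answer: [(25, 5)]

Evaluation trace:
throw(4) @ H0 caught ⇒ 25
H1 returns 25
H2 returns (25, 5)
H3 returns [(25, 5)]
= [(25, 5)]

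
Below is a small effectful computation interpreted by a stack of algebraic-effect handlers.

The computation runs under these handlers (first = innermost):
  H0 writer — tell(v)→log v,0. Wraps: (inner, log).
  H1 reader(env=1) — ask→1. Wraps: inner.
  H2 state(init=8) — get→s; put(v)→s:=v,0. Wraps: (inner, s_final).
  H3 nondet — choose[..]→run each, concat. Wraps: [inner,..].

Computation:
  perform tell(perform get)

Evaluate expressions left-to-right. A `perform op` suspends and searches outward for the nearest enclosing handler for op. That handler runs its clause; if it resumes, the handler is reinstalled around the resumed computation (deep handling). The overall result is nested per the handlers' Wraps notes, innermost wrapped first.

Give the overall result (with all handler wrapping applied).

Answer: [((0, (8)), 8)]

Step-by-step:
get @ H2 ⇒ 8
tell(8) @ H0 ⇒ log+=8
H0 returns (0, (8))
H1 returns (0, (8))
H2 returns ((0, (8)), 8)
H3 returns [((0, (8)), 8)]
= [((0, (8)), 8)]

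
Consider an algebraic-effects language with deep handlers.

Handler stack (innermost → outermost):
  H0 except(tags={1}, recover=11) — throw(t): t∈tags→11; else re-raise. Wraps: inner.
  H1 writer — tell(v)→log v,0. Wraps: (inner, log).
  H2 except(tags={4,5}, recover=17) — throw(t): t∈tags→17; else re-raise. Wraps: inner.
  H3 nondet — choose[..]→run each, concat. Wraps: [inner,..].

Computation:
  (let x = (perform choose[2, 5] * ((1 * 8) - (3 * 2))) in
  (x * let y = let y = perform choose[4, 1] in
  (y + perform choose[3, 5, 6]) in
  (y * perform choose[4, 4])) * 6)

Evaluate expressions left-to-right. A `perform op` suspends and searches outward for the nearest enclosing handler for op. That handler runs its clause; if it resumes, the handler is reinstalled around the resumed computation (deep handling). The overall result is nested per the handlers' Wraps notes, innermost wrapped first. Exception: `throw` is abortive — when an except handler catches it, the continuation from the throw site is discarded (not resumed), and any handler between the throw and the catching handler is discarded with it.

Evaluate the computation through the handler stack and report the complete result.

Step-by-step:
choose[2, 5] @ H3
  branch[0] choose=2:
    choose[4, 1] @ H3
      branch[0] choose=4:
        choose[3, 5, 6] @ H3
          branch[0] choose=3:
            choose[4, 4] @ H3
              branch[0] choose=4:
                H0 returns 672
                H1 returns (672, ())
                H2 returns (672, ())
                H3 returns [(672, ())]
              branch[1] choose=4:
                H0 returns 672
                H1 returns (672, ())
                H2 returns (672, ())
                H3 returns [(672, ())]
          branch[1] choose=5:
            choose[4, 4] @ H3
              branch[0] choose=4:
                H0 returns 864
                H1 returns (864, ())
                H2 returns (864, ())
                H3 returns [(864, ())]
              branch[1] choose=4:
                H0 returns 864
                H1 returns (864, ())
                H2 returns (864, ())
                H3 returns [(864, ())]
          branch[2] choose=6:
            choose[4, 4] @ H3
              branch[0] choose=4:
                H0 returns 960
                H1 returns (960, ())
                H2 returns (960, ())
                H3 returns [(960, ())]
              branch[1] choose=4:
                H0 returns 960
                H1 returns (960, ())
                H2 returns (960, ())
                H3 returns [(960, ())]
      branch[1] choose=1:
        choose[3, 5, 6] @ H3
          branch[0] choose=3:
            choose[4, 4] @ H3
              branch[0] choose=4:
                H0 returns 384
                H1 returns (384, ())
                H2 returns (384, ())
                H3 returns [(384, ())]
              branch[1] choose=4:
                H0 returns 384
                H1 returns (384, ())
                H2 returns (384, ())
                H3 returns [(384, ())]
          branch[1] choose=5:
            choose[4, 4] @ H3
              branch[0] choose=4:
                H0 returns 576
                H1 returns (576, ())
                H2 returns (576, ())
                H3 returns [(576, ())]
              branch[1] choose=4:
                H0 returns 576
                H1 returns (576, ())
                H2 returns (576, ())
                H3 returns [(576, ())]
          branch[2] choose=6:
            choose[4, 4] @ H3
              branch[0] choose=4:
                H0 returns 672
                H1 returns (672, ())
                H2 returns (672, ())
                H3 returns [(672, ())]
              branch[1] choose=4:
                H0 returns 672
                H1 returns (672, ())
                H2 returns (672, ())
                H3 returns [(672, ())]
  branch[1] choose=5:
    choose[4, 1] @ H3
      branch[0] choose=4:
        choose[3, 5, 6] @ H3
          branch[0] choose=3:
            choose[4, 4] @ H3
              branch[0] choose=4:
                H0 returns 1680
                H1 returns (1680, ())
                H2 returns (1680, ())
                H3 returns [(1680, ())]
              branch[1] choose=4:
                H0 returns 1680
                H1 returns (1680, ())
                H2 returns (1680, ())
                H3 returns [(1680, ())]
          branch[1] choose=5:
            choose[4, 4] @ H3
              branch[0] choose=4:
                H0 returns 2160
                H1 returns (2160, ())
                H2 returns (2160, ())
                H3 returns [(2160, ())]
              branch[1] choose=4:
                H0 returns 2160
                H1 returns (2160, ())
                H2 returns (2160, ())
                H3 returns [(2160, ())]
          branch[2] choose=6:
            choose[4, 4] @ H3
              branch[0] choose=4:
                H0 returns 2400
                H1 returns (2400, ())
                H2 returns (2400, ())
                H3 returns [(2400, ())]
              branch[1] choose=4:
                H0 returns 2400
                H1 returns (2400, ())
                H2 returns (2400, ())
                H3 returns [(2400, ())]
      branch[1] choose=1:
        choose[3, 5, 6] @ H3
          branch[0] choose=3:
            choose[4, 4] @ H3
              branch[0] choose=4:
                H0 returns 960
                H1 returns (960, ())
                H2 returns (960, ())
                H3 returns [(960, ())]
              branch[1] choose=4:
                H0 returns 960
                H1 returns (960, ())
                H2 returns (960, ())
                H3 returns [(960, ())]
          branch[1] choose=5:
            choose[4, 4] @ H3
              branch[0] choose=4:
                H0 returns 1440
                H1 returns (1440, ())
                H2 returns (1440, ())
                H3 returns [(1440, ())]
              branch[1] choose=4:
                H0 returns 1440
                H1 returns (1440, ())
                H2 returns (1440, ())
                H3 returns [(1440, ())]
          branch[2] choose=6:
            choose[4, 4] @ H3
              branch[0] choose=4:
                H0 returns 1680
                H1 returns (1680, ())
                H2 returns (1680, ())
                H3 returns [(1680, ())]
              branch[1] choose=4:
                H0 returns 1680
                H1 returns (1680, ())
                H2 returns (1680, ())
                H3 returns [(1680, ())]
= [(672, ()), (672, ()), (864, ()), (864, ()), (960, ()), (960, ()), (384, ()), (384, ()), (576, ()), (576, ()), (672, ()), (672, ()), (1680, ()), (1680, ()), (2160, ()), (2160, ()), (2400, ()), (2400, ()), (960, ()), (960, ()), (1440, ()), (1440, ()), (1680, ()), (1680, ())]

Answer: [(672, ()), (672, ()), (864, ()), (864, ()), (960, ()), (960, ()), (384, ()), (384, ()), (576, ()), (576, ()), (672, ()), (672, ()), (1680, ()), (1680, ()), (2160, ()), (2160, ()), (2400, ()), (2400, ()), (960, ()), (960, ()), (1440, ()), (1440, ()), (1680, ()), (1680, ())]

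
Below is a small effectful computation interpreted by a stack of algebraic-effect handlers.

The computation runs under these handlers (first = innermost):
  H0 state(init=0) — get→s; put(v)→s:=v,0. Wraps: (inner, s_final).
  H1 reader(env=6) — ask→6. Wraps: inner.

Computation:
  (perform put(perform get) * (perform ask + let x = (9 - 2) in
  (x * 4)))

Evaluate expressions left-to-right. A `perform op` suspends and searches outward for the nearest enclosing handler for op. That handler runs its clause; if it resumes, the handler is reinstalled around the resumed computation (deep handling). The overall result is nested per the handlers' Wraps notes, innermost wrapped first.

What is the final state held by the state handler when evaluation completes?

Answer: 0

Step-by-step:
get @ H0 ⇒ 0
put(0) @ H0 ⇒ s:=0
ask @ H1 ⇒ 6
H0 returns (0, 0)
H1 returns (0, 0)
= (0, 0)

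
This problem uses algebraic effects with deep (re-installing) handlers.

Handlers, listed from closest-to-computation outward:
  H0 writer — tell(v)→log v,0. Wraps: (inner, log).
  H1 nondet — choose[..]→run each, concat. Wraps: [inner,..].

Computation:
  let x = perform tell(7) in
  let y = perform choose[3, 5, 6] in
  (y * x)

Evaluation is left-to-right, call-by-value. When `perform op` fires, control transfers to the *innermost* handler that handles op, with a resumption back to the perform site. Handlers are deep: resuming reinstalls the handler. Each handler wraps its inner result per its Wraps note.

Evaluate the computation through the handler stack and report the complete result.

Answer: [(0, (7)), (0, (7)), (0, (7))]

Step-by-step:
tell(7) @ H0 ⇒ log+=7
choose[3, 5, 6] @ H1
  branch[0] choose=3:
    H0 returns (0, (7))
    H1 returns [(0, (7))]
  branch[1] choose=5:
    H0 returns (0, (7))
    H1 returns [(0, (7))]
  branch[2] choose=6:
    H0 returns (0, (7))
    H1 returns [(0, (7))]
= [(0, (7)), (0, (7)), (0, (7))]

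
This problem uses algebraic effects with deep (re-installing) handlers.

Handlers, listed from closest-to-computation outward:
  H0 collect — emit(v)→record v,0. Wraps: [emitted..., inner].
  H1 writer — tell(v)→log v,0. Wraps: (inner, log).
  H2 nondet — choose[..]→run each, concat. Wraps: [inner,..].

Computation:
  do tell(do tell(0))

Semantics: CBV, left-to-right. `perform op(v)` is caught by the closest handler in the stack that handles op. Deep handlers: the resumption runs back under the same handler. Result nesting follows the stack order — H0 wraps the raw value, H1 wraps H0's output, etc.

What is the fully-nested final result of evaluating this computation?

Working:
tell(0) @ H1 ⇒ log+=0
tell(0) @ H1 ⇒ log+=0
H0 returns [0]
H1 returns ([0], (0, 0))
H2 returns [([0], (0, 0))]
= [([0], (0, 0))]

Answer: [([0], (0, 0))]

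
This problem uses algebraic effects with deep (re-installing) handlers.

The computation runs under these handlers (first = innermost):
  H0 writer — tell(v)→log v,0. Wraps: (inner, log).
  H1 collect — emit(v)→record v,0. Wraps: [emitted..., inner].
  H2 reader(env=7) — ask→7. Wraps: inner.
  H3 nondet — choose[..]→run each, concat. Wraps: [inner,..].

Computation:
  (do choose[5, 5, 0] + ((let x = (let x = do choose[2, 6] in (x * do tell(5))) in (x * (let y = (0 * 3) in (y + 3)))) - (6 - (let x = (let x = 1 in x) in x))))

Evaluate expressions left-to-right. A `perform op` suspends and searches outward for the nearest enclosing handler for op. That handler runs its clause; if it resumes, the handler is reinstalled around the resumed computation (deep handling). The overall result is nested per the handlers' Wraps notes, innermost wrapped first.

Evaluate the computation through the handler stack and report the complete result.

Evaluation trace:
choose[5, 5, 0] @ H3
  branch[0] choose=5:
    choose[2, 6] @ H3
      branch[0] choose=2:
        tell(5) @ H0 ⇒ log+=5
        H0 returns (0, (5))
        H1 returns [(0, (5))]
        H2 returns [(0, (5))]
        H3 returns [[(0, (5))]]
      branch[1] choose=6:
        tell(5) @ H0 ⇒ log+=5
        H0 returns (0, (5))
        H1 returns [(0, (5))]
        H2 returns [(0, (5))]
        H3 returns [[(0, (5))]]
  branch[1] choose=5:
    choose[2, 6] @ H3
      branch[0] choose=2:
        tell(5) @ H0 ⇒ log+=5
        H0 returns (0, (5))
        H1 returns [(0, (5))]
        H2 returns [(0, (5))]
        H3 returns [[(0, (5))]]
      branch[1] choose=6:
        tell(5) @ H0 ⇒ log+=5
        H0 returns (0, (5))
        H1 returns [(0, (5))]
        H2 returns [(0, (5))]
        H3 returns [[(0, (5))]]
  branch[2] choose=0:
    choose[2, 6] @ H3
      branch[0] choose=2:
        tell(5) @ H0 ⇒ log+=5
        H0 returns (-5, (5))
        H1 returns [(-5, (5))]
        H2 returns [(-5, (5))]
        H3 returns [[(-5, (5))]]
      branch[1] choose=6:
        tell(5) @ H0 ⇒ log+=5
        H0 returns (-5, (5))
        H1 returns [(-5, (5))]
        H2 returns [(-5, (5))]
        H3 returns [[(-5, (5))]]
= [[(0, (5))], [(0, (5))], [(0, (5))], [(0, (5))], [(-5, (5))], [(-5, (5))]]

Answer: [[(0, (5))], [(0, (5))], [(0, (5))], [(0, (5))], [(-5, (5))], [(-5, (5))]]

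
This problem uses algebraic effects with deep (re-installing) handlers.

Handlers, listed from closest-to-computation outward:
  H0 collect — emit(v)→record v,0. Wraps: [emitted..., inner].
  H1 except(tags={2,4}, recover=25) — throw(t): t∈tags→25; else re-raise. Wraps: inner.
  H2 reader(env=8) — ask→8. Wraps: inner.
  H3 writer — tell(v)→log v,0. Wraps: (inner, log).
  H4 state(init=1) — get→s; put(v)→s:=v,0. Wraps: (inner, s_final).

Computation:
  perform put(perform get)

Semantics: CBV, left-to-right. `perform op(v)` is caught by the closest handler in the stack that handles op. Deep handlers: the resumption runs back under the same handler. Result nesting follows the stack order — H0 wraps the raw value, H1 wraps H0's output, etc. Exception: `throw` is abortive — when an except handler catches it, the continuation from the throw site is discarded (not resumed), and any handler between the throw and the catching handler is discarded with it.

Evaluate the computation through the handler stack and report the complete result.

Working:
get @ H4 ⇒ 1
put(1) @ H4 ⇒ s:=1
H0 returns [0]
H1 returns [0]
H2 returns [0]
H3 returns ([0], ())
H4 returns (([0], ()), 1)
= (([0], ()), 1)

Answer: (([0], ()), 1)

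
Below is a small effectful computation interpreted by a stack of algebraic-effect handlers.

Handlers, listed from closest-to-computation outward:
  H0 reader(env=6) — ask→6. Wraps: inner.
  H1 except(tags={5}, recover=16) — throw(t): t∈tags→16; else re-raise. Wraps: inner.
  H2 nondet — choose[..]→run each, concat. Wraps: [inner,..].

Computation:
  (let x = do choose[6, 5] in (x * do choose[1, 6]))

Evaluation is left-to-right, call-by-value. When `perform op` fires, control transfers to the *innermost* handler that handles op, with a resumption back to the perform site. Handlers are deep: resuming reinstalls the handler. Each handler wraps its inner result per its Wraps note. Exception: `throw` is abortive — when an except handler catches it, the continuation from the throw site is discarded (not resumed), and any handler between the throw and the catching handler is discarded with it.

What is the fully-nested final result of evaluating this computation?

Answer: [6, 36, 5, 30]

Working:
choose[6, 5] @ H2
  branch[0] choose=6:
    choose[1, 6] @ H2
      branch[0] choose=1:
        H0 returns 6
        H1 returns 6
        H2 returns [6]
      branch[1] choose=6:
        H0 returns 36
        H1 returns 36
        H2 returns [36]
  branch[1] choose=5:
    choose[1, 6] @ H2
      branch[0] choose=1:
        H0 returns 5
        H1 returns 5
        H2 returns [5]
      branch[1] choose=6:
        H0 returns 30
        H1 returns 30
        H2 returns [30]
= [6, 36, 5, 30]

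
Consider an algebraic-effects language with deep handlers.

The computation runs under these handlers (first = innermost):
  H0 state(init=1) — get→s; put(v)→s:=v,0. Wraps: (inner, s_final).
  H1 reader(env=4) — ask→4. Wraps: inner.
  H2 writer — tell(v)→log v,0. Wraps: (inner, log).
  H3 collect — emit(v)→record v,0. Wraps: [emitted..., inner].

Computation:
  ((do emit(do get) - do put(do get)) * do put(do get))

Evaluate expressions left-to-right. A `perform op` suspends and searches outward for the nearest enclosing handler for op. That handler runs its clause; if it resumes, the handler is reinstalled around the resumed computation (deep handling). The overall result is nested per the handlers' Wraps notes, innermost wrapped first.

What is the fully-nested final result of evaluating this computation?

Answer: [1, ((0, 1), ())]

Evaluation trace:
get @ H0 ⇒ 1
emit(1) @ H3 ⇒ out+=1
get @ H0 ⇒ 1
put(1) @ H0 ⇒ s:=1
get @ H0 ⇒ 1
put(1) @ H0 ⇒ s:=1
H0 returns (0, 1)
H1 returns (0, 1)
H2 returns ((0, 1), ())
H3 returns [1, ((0, 1), ())]
= [1, ((0, 1), ())]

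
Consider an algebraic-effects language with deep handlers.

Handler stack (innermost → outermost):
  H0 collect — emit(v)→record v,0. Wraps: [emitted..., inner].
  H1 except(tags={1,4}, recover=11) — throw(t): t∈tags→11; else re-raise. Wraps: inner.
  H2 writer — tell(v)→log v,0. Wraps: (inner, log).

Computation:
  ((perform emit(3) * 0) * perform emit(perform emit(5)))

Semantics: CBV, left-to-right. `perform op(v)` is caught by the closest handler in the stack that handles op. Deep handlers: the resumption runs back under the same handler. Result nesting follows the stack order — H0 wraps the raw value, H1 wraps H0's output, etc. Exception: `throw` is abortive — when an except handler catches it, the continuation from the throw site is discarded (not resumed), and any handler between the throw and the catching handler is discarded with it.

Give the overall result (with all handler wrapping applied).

Answer: ([3, 5, 0, 0], ())

Evaluation trace:
emit(3) @ H0 ⇒ out+=3
emit(5) @ H0 ⇒ out+=5
emit(0) @ H0 ⇒ out+=0
H0 returns [3, 5, 0, 0]
H1 returns [3, 5, 0, 0]
H2 returns ([3, 5, 0, 0], ())
= ([3, 5, 0, 0], ())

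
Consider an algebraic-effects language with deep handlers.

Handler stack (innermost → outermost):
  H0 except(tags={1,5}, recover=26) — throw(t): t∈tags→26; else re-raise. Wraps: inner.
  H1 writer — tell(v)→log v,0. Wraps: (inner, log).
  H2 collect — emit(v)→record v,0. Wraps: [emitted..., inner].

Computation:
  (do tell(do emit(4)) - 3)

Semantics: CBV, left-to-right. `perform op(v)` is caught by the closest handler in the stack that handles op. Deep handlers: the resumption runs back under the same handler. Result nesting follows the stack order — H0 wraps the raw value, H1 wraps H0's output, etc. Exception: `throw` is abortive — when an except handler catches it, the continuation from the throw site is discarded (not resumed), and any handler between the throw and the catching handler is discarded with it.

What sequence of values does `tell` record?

Answer: (0)

Step-by-step:
emit(4) @ H2 ⇒ out+=4
tell(0) @ H1 ⇒ log+=0
H0 returns -3
H1 returns (-3, (0))
H2 returns [4, (-3, (0))]
= [4, (-3, (0))]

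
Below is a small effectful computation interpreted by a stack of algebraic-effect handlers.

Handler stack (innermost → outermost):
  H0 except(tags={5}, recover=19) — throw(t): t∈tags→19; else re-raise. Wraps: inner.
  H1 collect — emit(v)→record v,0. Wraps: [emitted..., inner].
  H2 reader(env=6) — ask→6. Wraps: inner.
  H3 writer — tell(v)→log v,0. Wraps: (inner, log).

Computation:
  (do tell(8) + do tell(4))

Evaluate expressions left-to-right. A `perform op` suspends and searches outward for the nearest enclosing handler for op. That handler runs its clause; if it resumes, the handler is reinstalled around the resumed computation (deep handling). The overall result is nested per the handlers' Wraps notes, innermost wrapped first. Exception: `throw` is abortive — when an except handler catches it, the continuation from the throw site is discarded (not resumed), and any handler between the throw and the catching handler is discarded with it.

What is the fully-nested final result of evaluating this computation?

Answer: ([0], (8, 4))

Step-by-step:
tell(8) @ H3 ⇒ log+=8
tell(4) @ H3 ⇒ log+=4
H0 returns 0
H1 returns [0]
H2 returns [0]
H3 returns ([0], (8, 4))
= ([0], (8, 4))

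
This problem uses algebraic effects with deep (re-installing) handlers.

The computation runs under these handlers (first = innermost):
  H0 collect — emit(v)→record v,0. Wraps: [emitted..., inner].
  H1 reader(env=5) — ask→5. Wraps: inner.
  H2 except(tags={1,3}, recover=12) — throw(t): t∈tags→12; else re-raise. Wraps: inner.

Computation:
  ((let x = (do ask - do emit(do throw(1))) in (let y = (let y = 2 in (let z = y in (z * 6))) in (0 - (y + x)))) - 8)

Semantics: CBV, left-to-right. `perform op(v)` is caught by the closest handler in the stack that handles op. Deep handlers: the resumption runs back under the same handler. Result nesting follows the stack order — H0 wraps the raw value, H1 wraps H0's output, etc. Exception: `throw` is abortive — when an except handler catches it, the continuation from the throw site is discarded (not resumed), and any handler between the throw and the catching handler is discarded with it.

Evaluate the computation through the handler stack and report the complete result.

Evaluation trace:
ask @ H1 ⇒ 5
throw(1) @ H2 caught ⇒ 12
= 12

Answer: 12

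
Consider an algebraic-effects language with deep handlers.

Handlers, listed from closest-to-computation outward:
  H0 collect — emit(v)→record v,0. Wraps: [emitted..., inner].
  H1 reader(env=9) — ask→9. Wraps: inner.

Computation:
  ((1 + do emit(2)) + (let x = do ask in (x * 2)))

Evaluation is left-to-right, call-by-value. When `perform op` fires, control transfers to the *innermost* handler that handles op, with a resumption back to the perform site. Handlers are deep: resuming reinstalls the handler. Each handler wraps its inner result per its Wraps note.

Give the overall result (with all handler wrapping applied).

Answer: [2, 19]

Evaluation trace:
emit(2) @ H0 ⇒ out+=2
ask @ H1 ⇒ 9
H0 returns [2, 19]
H1 returns [2, 19]
= [2, 19]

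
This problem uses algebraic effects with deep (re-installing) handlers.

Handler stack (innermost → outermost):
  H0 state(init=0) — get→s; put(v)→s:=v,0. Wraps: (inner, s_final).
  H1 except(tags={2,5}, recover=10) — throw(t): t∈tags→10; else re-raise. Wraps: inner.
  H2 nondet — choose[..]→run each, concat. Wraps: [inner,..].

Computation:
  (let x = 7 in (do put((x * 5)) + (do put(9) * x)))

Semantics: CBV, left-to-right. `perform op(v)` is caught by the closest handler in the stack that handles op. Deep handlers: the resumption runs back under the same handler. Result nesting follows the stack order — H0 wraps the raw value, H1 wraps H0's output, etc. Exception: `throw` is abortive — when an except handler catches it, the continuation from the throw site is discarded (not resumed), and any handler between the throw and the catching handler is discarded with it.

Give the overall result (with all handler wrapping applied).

Evaluation trace:
put(35) @ H0 ⇒ s:=35
put(9) @ H0 ⇒ s:=9
H0 returns (0, 9)
H1 returns (0, 9)
H2 returns [(0, 9)]
= [(0, 9)]

Answer: [(0, 9)]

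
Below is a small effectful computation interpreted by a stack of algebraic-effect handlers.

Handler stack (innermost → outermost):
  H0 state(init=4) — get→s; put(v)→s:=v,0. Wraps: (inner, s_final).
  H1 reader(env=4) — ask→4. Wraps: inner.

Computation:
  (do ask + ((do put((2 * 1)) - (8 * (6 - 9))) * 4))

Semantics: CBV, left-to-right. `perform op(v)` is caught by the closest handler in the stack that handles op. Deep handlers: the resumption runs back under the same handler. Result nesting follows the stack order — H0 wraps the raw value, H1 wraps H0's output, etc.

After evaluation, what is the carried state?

Working:
ask @ H1 ⇒ 4
put(2) @ H0 ⇒ s:=2
H0 returns (100, 2)
H1 returns (100, 2)
= (100, 2)

Answer: 2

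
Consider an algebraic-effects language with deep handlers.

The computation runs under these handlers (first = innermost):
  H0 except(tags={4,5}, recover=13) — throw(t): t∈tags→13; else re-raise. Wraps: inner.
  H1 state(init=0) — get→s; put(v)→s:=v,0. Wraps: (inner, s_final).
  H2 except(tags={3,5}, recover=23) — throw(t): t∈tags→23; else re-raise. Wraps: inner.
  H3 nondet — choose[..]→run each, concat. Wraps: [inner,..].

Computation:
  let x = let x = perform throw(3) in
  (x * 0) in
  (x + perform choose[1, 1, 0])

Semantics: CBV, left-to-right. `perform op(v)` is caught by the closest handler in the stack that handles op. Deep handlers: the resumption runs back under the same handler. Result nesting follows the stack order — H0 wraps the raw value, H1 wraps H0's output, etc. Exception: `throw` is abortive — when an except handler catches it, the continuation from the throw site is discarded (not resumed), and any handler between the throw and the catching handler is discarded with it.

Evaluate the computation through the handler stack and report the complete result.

Working:
throw(3) @ H0 re-raised
throw(3) @ H2 caught ⇒ 23
H3 returns [23]
= [23]

Answer: [23]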